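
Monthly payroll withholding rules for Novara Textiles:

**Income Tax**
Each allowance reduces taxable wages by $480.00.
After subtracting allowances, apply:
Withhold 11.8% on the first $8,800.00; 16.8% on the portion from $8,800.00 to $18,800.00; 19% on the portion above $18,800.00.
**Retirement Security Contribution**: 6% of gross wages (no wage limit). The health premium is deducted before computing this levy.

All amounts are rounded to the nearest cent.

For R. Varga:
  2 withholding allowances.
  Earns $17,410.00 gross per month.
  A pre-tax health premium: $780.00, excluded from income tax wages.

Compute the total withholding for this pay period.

$3,190.36

Income Tax: taxable = $17,410.00 − $780.00 − 2×$480.00 = $15,670.00
  $1,038.40 + 16.8% × ($15,670.00 − $8,800.00) = $1,038.40 + 16.8% × $6,870.00 = $2,192.56
Retirement Security Contribution: 6% × $16,630.00 = $997.80
Total: $2,192.56 + $997.80 = $3,190.36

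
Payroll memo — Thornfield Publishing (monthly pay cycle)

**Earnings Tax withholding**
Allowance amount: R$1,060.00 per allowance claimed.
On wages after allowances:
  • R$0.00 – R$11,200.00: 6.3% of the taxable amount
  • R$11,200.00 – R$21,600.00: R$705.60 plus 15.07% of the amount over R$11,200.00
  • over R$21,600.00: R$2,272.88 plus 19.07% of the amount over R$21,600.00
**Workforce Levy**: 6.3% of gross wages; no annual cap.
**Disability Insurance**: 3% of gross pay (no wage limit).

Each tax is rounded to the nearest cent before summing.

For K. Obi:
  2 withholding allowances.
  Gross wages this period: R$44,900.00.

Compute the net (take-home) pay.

R$34,412.39

Earnings Tax: taxable = R$44,900.00 − 2×R$1,060.00 = R$42,780.00
  R$2,272.88 + 19.07% × (R$42,780.00 − R$21,600.00) = R$2,272.88 + 19.07% × R$21,180.00 = R$6,311.91
Workforce Levy: 6.3% × R$44,900.00 = R$2,828.70
Disability Insurance: 3% × R$44,900.00 = R$1,347.00
Total withheld: R$6,311.91 + R$2,828.70 + R$1,347.00 = R$10,487.61
Net pay: R$44,900.00 − R$10,487.61 = R$34,412.39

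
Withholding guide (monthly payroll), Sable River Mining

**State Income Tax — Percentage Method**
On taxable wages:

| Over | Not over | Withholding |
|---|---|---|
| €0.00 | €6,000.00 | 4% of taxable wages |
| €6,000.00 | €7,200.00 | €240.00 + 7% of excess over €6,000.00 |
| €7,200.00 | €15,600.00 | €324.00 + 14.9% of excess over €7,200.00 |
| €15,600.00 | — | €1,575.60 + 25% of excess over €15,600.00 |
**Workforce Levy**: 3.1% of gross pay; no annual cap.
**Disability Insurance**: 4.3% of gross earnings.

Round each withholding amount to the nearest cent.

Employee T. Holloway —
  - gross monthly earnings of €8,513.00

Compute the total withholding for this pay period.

State Income Tax: taxable = €8,513.00
  €324.00 + 14.9% × (€8,513.00 − €7,200.00) = €324.00 + 14.9% × €1,313.00 = €519.64
Workforce Levy: 3.1% × €8,513.00 = €263.90
Disability Insurance: 4.3% × €8,513.00 = €366.06
Total: €519.64 + €263.90 + €366.06 = €1,149.60

€1,149.60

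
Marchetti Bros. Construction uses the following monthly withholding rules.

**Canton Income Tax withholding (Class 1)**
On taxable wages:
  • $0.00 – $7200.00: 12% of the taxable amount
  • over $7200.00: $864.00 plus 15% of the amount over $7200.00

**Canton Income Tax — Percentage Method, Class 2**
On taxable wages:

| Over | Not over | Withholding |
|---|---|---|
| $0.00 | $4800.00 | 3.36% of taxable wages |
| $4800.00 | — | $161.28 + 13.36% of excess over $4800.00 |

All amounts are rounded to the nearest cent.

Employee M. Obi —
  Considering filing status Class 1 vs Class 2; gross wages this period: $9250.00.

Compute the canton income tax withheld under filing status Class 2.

$755.80

Canton Income Tax (Class 2): taxable = $9250.00
  $161.28 + 13.36% × ($9250.00 − $4800.00) = $161.28 + 13.36% × $4450.00 = $755.80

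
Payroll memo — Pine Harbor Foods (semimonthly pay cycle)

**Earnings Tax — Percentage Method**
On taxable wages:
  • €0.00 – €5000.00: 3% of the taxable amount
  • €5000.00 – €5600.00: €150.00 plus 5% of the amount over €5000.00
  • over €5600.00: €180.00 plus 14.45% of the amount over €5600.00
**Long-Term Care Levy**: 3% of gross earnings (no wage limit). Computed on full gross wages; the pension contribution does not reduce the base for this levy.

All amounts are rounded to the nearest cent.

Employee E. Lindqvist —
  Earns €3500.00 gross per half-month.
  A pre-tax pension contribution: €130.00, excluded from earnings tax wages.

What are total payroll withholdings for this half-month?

Earnings Tax: taxable = €3500.00 − €130.00 = €3370.00
  3% × €3370.00 = €101.10
Long-Term Care Levy: 3% × €3500.00 = €105.00
Total: €101.10 + €105.00 = €206.10

€206.10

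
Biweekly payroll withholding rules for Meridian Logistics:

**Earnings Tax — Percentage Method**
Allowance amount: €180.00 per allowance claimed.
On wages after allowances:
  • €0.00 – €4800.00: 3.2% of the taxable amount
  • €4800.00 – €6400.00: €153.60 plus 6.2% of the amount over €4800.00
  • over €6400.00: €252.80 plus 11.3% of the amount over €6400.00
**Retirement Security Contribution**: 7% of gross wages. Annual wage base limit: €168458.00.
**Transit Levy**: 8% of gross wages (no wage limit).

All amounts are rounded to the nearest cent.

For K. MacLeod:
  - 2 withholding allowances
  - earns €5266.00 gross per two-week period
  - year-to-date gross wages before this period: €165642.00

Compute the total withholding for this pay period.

Earnings Tax: taxable = €5266.00 − 2×€180.00 = €4906.00
  €153.60 + 6.2% × (€4906.00 − €4800.00) = €153.60 + 6.2% × €106.00 = €160.17
Retirement Security Contribution: cap €168458.00 − YTD €165642.00 = €2816.00 subject; 7% × €2816.00 = €197.12
Transit Levy: 8% × €5266.00 = €421.28
Total: €160.17 + €197.12 + €421.28 = €778.57

€778.57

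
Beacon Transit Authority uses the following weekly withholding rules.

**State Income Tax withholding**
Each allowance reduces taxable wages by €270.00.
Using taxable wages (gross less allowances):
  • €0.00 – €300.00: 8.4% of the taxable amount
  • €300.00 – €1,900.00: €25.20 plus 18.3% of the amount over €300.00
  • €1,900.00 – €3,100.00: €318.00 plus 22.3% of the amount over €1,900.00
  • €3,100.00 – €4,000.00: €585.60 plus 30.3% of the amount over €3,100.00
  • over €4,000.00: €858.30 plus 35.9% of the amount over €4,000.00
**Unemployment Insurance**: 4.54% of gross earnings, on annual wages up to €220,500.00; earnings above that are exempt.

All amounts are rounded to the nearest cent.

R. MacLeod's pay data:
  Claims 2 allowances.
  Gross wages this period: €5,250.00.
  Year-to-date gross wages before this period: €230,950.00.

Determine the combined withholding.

€1,113.19

State Income Tax: taxable = €5,250.00 − 2×€270.00 = €4,710.00
  €858.30 + 35.9% × (€4,710.00 − €4,000.00) = €858.30 + 35.9% × €710.00 = €1,113.19
Unemployment Insurance: YTD €230,950.00 ≥ cap €220,500.00 → €0.00
Total: €1,113.19 + €0.00 = €1,113.19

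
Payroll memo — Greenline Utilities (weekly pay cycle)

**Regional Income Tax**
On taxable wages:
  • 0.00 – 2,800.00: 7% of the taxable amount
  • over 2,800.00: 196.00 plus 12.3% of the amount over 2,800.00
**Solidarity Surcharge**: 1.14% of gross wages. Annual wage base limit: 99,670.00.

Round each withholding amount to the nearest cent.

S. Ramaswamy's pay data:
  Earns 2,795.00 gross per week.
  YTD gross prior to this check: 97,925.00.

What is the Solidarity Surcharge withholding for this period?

Solidarity Surcharge: cap 99,670.00 − YTD 97,925.00 = 1,745.00 subject; 1.14% × 1,745.00 = 19.89

19.89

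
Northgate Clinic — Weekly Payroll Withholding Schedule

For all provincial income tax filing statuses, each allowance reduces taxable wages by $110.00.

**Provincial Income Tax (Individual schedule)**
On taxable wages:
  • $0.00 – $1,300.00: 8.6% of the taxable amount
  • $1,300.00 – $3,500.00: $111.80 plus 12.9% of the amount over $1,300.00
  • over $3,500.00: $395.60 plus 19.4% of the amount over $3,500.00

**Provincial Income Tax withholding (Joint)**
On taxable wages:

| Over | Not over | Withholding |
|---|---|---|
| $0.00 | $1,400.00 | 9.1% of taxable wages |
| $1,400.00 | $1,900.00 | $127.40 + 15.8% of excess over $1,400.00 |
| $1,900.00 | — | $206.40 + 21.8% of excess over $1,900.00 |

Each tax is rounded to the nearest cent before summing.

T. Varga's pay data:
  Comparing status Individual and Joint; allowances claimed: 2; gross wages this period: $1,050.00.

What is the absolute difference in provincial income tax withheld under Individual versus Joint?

$4.15

Provincial Income Tax (Individual): taxable = $1,050.00 − 2×$110.00 = $830.00
  8.6% × $830.00 = $71.38
Provincial Income Tax (Joint): taxable = $1,050.00 − 2×$110.00 = $830.00
  9.1% × $830.00 = $75.53
Difference: |$71.38 − $75.53| = $4.15 (higher under Joint)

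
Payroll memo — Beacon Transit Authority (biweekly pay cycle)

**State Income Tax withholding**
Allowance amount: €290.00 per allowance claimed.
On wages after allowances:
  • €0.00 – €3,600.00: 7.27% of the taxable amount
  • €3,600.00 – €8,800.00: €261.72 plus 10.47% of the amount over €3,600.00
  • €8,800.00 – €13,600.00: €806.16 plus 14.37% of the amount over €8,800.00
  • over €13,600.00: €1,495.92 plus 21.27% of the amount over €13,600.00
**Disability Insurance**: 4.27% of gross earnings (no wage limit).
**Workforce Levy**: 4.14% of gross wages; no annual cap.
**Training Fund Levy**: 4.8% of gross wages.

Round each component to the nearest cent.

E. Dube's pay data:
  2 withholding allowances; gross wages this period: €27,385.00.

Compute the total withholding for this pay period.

State Income Tax: taxable = €27,385.00 − 2×€290.00 = €26,805.00
  €1,495.92 + 21.27% × (€26,805.00 − €13,600.00) = €1,495.92 + 21.27% × €13,205.00 = €4,304.62
Disability Insurance: 4.27% × €27,385.00 = €1,169.34
Workforce Levy: 4.14% × €27,385.00 = €1,133.74
Training Fund Levy: 4.8% × €27,385.00 = €1,314.48
Total: €4,304.62 + €1,169.34 + €1,133.74 + €1,314.48 = €7,922.18

€7,922.18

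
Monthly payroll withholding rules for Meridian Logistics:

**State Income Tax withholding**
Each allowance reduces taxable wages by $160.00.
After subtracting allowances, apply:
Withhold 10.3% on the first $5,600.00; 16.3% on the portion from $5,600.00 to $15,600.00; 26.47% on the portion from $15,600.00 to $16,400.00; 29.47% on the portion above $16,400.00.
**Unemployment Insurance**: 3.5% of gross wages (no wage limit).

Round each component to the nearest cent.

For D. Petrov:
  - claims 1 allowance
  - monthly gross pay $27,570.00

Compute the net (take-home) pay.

$20,941.84

State Income Tax: taxable = $27,570.00 − 1×$160.00 = $27,410.00
  $2,418.56 + 29.47% × ($27,410.00 − $16,400.00) = $2,418.56 + 29.47% × $11,010.00 = $5,663.21
Unemployment Insurance: 3.5% × $27,570.00 = $964.95
Total withheld: $5,663.21 + $964.95 = $6,628.16
Net pay: $27,570.00 − $6,628.16 = $20,941.84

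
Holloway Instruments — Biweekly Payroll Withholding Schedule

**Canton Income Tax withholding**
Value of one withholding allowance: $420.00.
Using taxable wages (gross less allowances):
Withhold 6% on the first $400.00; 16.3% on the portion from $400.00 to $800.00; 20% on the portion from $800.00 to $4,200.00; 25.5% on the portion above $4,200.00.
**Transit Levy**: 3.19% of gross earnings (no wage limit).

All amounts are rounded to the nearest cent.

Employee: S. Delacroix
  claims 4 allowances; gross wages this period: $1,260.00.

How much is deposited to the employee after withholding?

Canton Income Tax: taxable = $1,260.00 − 4×$420.00 = $-420.00
  Taxable ≤ 0 → $0.00
Transit Levy: 3.19% × $1,260.00 = $40.19
Total withheld: $0.00 + $40.19 = $40.19
Net pay: $1,260.00 − $40.19 = $1,219.81

$1,219.81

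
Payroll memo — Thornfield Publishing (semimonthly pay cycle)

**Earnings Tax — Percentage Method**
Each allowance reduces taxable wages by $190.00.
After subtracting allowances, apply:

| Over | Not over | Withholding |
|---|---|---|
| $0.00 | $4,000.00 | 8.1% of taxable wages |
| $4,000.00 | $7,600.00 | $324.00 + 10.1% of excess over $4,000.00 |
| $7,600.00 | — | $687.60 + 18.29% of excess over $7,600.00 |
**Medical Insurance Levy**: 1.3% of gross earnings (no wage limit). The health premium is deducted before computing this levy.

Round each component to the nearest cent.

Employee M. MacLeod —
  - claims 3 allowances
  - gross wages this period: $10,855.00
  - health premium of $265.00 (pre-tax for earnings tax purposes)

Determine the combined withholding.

Earnings Tax: taxable = $10,855.00 − $265.00 − 3×$190.00 = $10,020.00
  $687.60 + 18.29% × ($10,020.00 − $7,600.00) = $687.60 + 18.29% × $2,420.00 = $1,130.22
Medical Insurance Levy: 1.3% × $10,590.00 = $137.67
Total: $1,130.22 + $137.67 = $1,267.89

$1,267.89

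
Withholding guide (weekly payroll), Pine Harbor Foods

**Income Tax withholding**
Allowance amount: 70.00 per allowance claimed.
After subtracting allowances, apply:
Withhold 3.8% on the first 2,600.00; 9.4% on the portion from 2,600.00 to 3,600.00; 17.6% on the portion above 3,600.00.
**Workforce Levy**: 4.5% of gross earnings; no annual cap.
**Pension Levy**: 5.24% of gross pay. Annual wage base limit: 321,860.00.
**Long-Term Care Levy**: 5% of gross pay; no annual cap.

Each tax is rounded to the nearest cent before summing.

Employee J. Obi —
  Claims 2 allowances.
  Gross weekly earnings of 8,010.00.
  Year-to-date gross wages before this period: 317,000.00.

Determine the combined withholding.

1,959.93

Income Tax: taxable = 8,010.00 − 2×70.00 = 7,870.00
  192.80 + 17.6% × (7,870.00 − 3,600.00) = 192.80 + 17.6% × 4,270.00 = 944.32
Workforce Levy: 4.5% × 8,010.00 = 360.45
Pension Levy: cap 321,860.00 − YTD 317,000.00 = 4,860.00 subject; 5.24% × 4,860.00 = 254.66
Long-Term Care Levy: 5% × 8,010.00 = 400.50
Total: 944.32 + 360.45 + 254.66 + 400.50 = 1,959.93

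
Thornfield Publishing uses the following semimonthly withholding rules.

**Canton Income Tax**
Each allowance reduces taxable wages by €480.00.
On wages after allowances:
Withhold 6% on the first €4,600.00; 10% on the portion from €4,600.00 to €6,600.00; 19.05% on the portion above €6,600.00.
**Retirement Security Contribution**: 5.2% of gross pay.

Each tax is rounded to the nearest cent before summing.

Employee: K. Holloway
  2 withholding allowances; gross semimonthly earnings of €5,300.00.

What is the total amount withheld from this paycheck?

€536.00

Canton Income Tax: taxable = €5,300.00 − 2×€480.00 = €4,340.00
  6% × €4,340.00 = €260.40
Retirement Security Contribution: 5.2% × €5,300.00 = €275.60
Total: €260.40 + €275.60 = €536.00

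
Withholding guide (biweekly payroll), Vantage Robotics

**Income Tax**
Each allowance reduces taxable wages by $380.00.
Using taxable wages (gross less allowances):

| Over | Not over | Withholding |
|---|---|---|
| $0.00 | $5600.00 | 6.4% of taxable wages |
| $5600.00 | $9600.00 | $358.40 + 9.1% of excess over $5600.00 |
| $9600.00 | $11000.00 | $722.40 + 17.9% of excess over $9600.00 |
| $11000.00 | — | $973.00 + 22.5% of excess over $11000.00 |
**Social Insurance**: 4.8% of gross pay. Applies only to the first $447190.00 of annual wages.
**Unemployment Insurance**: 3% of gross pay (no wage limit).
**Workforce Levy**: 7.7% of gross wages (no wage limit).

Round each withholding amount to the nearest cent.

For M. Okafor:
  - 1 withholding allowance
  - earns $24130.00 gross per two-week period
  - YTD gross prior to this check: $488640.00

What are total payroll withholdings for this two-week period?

Income Tax: taxable = $24130.00 − 1×$380.00 = $23750.00
  $973.00 + 22.5% × ($23750.00 − $11000.00) = $973.00 + 22.5% × $12750.00 = $3841.75
Social Insurance: YTD $488640.00 ≥ cap $447190.00 → $0.00
Unemployment Insurance: 3% × $24130.00 = $723.90
Workforce Levy: 7.7% × $24130.00 = $1858.01
Total: $3841.75 + $0.00 + $723.90 + $1858.01 = $6423.66

$6423.66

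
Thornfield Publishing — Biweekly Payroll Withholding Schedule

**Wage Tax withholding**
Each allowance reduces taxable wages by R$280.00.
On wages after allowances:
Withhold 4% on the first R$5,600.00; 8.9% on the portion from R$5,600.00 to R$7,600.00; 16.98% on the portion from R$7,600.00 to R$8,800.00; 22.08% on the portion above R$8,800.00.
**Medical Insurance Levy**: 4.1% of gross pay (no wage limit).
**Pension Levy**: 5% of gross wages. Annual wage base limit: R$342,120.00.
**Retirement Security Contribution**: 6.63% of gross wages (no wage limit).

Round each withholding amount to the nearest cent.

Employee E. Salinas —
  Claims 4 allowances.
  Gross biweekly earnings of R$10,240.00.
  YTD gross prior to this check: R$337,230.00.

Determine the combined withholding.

R$2,019.67

Wage Tax: taxable = R$10,240.00 − 4×R$280.00 = R$9,120.00
  R$605.76 + 22.08% × (R$9,120.00 − R$8,800.00) = R$605.76 + 22.08% × R$320.00 = R$676.42
Medical Insurance Levy: 4.1% × R$10,240.00 = R$419.84
Pension Levy: cap R$342,120.00 − YTD R$337,230.00 = R$4,890.00 subject; 5% × R$4,890.00 = R$244.50
Retirement Security Contribution: 6.63% × R$10,240.00 = R$678.91
Total: R$676.42 + R$419.84 + R$244.50 + R$678.91 = R$2,019.67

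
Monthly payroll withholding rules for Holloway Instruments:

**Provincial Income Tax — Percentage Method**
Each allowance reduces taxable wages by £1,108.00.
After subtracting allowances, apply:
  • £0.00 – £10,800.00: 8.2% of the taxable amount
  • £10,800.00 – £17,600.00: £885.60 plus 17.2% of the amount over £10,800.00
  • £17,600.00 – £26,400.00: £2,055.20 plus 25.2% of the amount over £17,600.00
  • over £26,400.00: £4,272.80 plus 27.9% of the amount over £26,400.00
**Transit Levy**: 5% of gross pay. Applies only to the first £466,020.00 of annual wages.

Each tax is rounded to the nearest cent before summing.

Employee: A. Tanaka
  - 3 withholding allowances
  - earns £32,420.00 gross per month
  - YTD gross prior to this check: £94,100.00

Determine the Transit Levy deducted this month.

£1,621.00

Transit Levy: 5% × £32,420.00 = £1,621.00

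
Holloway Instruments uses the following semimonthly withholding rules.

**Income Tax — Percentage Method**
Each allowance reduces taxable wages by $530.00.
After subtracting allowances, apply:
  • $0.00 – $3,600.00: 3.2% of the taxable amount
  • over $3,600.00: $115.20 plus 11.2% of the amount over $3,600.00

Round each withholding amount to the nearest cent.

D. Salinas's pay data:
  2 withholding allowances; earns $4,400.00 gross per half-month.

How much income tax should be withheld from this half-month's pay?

Income Tax: taxable = $4,400.00 − 2×$530.00 = $3,340.00
  3.2% × $3,340.00 = $106.88

$106.88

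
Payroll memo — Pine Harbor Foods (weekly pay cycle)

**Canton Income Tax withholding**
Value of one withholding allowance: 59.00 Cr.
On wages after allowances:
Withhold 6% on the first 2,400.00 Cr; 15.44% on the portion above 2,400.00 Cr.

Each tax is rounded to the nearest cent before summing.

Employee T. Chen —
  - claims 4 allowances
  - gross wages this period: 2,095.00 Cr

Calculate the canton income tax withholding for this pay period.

111.54 Cr

Canton Income Tax: taxable = 2,095.00 Cr − 4×59.00 Cr = 1,859.00 Cr
  6% × 1,859.00 Cr = 111.54 Cr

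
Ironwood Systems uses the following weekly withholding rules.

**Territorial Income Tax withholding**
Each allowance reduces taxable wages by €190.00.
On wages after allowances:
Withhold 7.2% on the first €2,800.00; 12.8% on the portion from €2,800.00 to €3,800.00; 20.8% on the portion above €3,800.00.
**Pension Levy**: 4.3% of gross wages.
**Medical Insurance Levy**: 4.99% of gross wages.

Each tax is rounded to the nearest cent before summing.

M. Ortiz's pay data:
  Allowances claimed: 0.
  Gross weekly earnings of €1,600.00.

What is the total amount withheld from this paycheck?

Territorial Income Tax: taxable = €1,600.00
  7.2% × €1,600.00 = €115.20
Pension Levy: 4.3% × €1,600.00 = €68.80
Medical Insurance Levy: 4.99% × €1,600.00 = €79.84
Total: €115.20 + €68.80 + €79.84 = €263.84

€263.84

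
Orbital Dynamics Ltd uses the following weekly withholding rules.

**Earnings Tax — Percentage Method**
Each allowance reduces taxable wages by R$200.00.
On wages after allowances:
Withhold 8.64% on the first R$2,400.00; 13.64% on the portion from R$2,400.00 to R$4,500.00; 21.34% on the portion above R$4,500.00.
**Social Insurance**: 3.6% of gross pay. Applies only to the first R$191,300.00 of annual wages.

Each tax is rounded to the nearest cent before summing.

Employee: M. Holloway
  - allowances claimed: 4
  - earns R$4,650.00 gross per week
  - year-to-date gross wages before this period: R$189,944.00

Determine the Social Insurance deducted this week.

Social Insurance: cap R$191,300.00 − YTD R$189,944.00 = R$1,356.00 subject; 3.6% × R$1,356.00 = R$48.82

R$48.82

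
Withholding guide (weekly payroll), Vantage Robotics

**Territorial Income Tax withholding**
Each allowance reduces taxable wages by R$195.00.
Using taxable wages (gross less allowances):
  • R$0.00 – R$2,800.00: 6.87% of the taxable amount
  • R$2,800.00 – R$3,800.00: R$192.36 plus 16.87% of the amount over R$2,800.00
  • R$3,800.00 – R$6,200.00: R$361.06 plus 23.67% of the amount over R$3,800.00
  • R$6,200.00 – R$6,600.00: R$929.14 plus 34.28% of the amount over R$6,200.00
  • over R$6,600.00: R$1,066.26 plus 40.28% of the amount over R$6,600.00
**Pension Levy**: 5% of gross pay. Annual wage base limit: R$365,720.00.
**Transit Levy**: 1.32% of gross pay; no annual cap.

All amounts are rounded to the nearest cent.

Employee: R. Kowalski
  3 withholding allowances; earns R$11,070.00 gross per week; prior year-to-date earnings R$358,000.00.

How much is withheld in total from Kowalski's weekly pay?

R$3,163.26

Territorial Income Tax: taxable = R$11,070.00 − 3×R$195.00 = R$10,485.00
  R$1,066.26 + 40.28% × (R$10,485.00 − R$6,600.00) = R$1,066.26 + 40.28% × R$3,885.00 = R$2,631.14
Pension Levy: cap R$365,720.00 − YTD R$358,000.00 = R$7,720.00 subject; 5% × R$7,720.00 = R$386.00
Transit Levy: 1.32% × R$11,070.00 = R$146.12
Total: R$2,631.14 + R$386.00 + R$146.12 = R$3,163.26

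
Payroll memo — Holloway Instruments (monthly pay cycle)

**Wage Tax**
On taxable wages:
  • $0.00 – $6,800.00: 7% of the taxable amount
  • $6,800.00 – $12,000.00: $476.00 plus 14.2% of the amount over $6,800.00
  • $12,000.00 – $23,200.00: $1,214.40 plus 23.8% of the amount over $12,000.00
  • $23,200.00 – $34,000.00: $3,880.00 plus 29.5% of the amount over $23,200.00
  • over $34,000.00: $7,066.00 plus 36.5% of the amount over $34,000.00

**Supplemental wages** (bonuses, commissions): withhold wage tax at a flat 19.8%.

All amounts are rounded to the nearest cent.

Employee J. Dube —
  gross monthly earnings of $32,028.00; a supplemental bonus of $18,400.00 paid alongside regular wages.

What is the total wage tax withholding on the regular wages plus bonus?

Wage Tax: taxable = $32,028.00
  $3,880.00 + 29.5% × ($32,028.00 − $23,200.00) = $3,880.00 + 29.5% × $8,828.00 = $6,484.26
Supplemental (19.8% flat on bonus): 19.8% × $18,400.00 = $3,643.20
Total wage tax: $6,484.26 + $3,643.20 = $10,127.46

$10,127.46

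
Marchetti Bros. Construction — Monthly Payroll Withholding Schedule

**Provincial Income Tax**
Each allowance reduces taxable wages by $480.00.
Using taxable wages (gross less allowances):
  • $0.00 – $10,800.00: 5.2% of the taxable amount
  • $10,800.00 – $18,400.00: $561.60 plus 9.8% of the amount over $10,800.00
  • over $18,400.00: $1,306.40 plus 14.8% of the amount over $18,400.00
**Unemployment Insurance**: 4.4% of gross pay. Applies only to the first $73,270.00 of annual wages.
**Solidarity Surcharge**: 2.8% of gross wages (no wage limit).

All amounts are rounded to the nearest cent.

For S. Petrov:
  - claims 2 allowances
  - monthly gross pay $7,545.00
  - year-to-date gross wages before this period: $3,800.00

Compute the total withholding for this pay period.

Provincial Income Tax: taxable = $7,545.00 − 2×$480.00 = $6,585.00
  5.2% × $6,585.00 = $342.42
Unemployment Insurance: 4.4% × $7,545.00 = $331.98
Solidarity Surcharge: 2.8% × $7,545.00 = $211.26
Total: $342.42 + $331.98 + $211.26 = $885.66

$885.66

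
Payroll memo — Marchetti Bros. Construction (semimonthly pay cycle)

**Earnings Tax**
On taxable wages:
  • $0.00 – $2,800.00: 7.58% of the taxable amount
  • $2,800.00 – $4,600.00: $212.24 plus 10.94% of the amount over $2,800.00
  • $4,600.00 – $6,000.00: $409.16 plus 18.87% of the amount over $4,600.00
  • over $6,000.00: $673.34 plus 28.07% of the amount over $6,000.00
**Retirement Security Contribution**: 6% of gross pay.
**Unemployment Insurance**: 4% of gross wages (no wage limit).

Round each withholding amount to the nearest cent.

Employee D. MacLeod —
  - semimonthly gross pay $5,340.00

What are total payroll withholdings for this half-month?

$1,082.80

Earnings Tax: taxable = $5,340.00
  $409.16 + 18.87% × ($5,340.00 − $4,600.00) = $409.16 + 18.87% × $740.00 = $548.80
Retirement Security Contribution: 6% × $5,340.00 = $320.40
Unemployment Insurance: 4% × $5,340.00 = $213.60
Total: $548.80 + $320.40 + $213.60 = $1,082.80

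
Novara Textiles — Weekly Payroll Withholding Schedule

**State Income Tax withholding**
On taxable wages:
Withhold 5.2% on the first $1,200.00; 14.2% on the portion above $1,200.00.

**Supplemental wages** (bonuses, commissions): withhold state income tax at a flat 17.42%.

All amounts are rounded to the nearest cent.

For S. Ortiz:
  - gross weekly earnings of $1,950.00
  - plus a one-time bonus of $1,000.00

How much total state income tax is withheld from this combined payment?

$343.10

State Income Tax: taxable = $1,950.00
  $62.40 + 14.2% × ($1,950.00 − $1,200.00) = $62.40 + 14.2% × $750.00 = $168.90
Supplemental (17.42% flat on bonus): 17.42% × $1,000.00 = $174.20
Total state income tax: $168.90 + $174.20 = $343.10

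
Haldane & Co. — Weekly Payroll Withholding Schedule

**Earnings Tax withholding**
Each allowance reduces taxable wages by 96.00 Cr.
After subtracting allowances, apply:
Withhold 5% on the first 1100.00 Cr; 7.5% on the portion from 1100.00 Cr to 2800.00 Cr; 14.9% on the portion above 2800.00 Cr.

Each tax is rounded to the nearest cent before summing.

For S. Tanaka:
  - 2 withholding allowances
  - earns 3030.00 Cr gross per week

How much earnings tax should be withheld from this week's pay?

Earnings Tax: taxable = 3030.00 Cr − 2×96.00 Cr = 2838.00 Cr
  182.50 Cr + 14.9% × (2838.00 Cr − 2800.00 Cr) = 182.50 Cr + 14.9% × 38.00 Cr = 188.16 Cr

188.16 Cr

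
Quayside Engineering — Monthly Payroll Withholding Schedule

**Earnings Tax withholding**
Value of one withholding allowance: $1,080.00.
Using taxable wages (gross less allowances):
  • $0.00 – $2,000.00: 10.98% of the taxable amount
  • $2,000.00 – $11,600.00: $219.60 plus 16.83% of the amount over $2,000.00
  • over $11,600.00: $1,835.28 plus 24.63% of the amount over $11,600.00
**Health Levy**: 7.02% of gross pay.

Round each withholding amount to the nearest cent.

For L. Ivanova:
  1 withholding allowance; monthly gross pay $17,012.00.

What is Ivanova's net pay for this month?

Earnings Tax: taxable = $17,012.00 − 1×$1,080.00 = $15,932.00
  $1,835.28 + 24.63% × ($15,932.00 − $11,600.00) = $1,835.28 + 24.63% × $4,332.00 = $2,902.25
Health Levy: 7.02% × $17,012.00 = $1,194.24
Total withheld: $2,902.25 + $1,194.24 = $4,096.49
Net pay: $17,012.00 − $4,096.49 = $12,915.51

$12,915.51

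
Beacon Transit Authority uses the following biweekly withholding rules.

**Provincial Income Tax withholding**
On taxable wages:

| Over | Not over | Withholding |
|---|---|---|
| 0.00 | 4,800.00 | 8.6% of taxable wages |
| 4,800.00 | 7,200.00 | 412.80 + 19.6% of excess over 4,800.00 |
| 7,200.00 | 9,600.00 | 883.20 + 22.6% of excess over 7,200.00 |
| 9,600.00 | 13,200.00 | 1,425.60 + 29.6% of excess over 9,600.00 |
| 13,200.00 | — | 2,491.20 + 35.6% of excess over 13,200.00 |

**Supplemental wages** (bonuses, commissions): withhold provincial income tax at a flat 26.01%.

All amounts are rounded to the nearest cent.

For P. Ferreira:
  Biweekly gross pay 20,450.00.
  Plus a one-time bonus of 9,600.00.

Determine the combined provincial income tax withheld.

7,569.16

Provincial Income Tax: taxable = 20,450.00
  2,491.20 + 35.6% × (20,450.00 − 13,200.00) = 2,491.20 + 35.6% × 7,250.00 = 5,072.20
Supplemental (26.01% flat on bonus): 26.01% × 9,600.00 = 2,496.96
Total provincial income tax: 5,072.20 + 2,496.96 = 7,569.16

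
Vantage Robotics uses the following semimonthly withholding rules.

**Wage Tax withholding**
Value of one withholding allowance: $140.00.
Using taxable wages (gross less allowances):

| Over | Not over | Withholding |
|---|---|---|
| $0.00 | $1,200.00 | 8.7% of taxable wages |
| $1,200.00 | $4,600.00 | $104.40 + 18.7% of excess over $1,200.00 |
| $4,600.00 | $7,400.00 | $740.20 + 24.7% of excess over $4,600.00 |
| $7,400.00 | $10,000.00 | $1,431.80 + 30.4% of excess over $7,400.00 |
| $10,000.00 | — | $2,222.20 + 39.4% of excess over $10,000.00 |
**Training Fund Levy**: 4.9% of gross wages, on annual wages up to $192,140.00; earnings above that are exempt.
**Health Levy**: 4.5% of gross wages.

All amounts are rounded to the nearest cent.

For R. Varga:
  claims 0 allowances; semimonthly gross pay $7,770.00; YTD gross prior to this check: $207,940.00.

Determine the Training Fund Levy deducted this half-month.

$0.00

Training Fund Levy: YTD $207,940.00 ≥ cap $192,140.00 → $0.00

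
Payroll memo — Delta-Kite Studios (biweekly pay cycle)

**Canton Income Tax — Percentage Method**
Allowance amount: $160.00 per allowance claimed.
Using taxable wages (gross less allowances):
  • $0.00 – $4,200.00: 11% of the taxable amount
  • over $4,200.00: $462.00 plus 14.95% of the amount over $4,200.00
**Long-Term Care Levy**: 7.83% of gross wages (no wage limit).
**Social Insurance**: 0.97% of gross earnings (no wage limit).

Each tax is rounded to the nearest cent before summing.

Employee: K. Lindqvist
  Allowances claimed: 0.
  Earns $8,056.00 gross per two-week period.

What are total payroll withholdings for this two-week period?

Canton Income Tax: taxable = $8,056.00
  $462.00 + 14.95% × ($8,056.00 − $4,200.00) = $462.00 + 14.95% × $3,856.00 = $1,038.47
Long-Term Care Levy: 7.83% × $8,056.00 = $630.78
Social Insurance: 0.97% × $8,056.00 = $78.14
Total: $1,038.47 + $630.78 + $78.14 = $1,747.39

$1,747.39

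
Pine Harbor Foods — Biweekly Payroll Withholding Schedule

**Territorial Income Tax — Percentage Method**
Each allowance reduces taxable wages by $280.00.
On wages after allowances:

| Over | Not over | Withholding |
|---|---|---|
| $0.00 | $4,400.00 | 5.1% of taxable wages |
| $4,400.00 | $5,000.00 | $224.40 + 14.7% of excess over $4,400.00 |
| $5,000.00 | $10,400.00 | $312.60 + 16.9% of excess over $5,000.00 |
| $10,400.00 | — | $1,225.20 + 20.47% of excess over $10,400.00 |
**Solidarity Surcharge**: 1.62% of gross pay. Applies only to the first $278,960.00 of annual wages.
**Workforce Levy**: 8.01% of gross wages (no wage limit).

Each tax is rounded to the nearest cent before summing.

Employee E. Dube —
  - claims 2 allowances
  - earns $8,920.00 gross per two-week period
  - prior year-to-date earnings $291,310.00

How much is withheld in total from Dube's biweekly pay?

Territorial Income Tax: taxable = $8,920.00 − 2×$280.00 = $8,360.00
  $312.60 + 16.9% × ($8,360.00 − $5,000.00) = $312.60 + 16.9% × $3,360.00 = $880.44
Solidarity Surcharge: YTD $291,310.00 ≥ cap $278,960.00 → $0.00
Workforce Levy: 8.01% × $8,920.00 = $714.49
Total: $880.44 + $0.00 + $714.49 = $1,594.93

$1,594.93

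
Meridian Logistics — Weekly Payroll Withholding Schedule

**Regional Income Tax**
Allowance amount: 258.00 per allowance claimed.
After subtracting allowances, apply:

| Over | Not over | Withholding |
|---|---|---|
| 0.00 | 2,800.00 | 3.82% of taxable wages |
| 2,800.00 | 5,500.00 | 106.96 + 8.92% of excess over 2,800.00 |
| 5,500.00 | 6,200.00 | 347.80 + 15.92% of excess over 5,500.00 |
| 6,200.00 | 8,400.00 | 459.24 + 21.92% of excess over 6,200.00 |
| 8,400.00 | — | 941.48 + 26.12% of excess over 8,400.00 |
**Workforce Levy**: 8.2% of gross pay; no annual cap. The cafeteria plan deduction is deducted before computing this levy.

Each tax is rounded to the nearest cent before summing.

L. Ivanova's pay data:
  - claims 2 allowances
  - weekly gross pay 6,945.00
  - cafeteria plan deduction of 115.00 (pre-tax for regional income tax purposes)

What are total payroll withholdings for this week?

Regional Income Tax: taxable = 6,945.00 − 115.00 − 2×258.00 = 6,314.00
  459.24 + 21.92% × (6,314.00 − 6,200.00) = 459.24 + 21.92% × 114.00 = 484.23
Workforce Levy: 8.2% × 6,830.00 = 560.06
Total: 484.23 + 560.06 = 1,044.29

1,044.29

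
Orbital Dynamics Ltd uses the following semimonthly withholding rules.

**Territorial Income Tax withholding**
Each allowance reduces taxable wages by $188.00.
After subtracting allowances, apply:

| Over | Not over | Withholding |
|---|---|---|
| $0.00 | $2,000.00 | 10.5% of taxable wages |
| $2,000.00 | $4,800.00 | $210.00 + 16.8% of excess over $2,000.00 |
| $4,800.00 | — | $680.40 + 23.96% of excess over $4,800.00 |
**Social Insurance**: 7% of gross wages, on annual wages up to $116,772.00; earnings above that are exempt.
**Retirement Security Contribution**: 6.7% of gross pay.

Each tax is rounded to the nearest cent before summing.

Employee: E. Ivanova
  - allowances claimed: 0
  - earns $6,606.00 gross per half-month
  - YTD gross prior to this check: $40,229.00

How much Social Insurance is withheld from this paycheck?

Social Insurance: 7% × $6,606.00 = $462.42

$462.42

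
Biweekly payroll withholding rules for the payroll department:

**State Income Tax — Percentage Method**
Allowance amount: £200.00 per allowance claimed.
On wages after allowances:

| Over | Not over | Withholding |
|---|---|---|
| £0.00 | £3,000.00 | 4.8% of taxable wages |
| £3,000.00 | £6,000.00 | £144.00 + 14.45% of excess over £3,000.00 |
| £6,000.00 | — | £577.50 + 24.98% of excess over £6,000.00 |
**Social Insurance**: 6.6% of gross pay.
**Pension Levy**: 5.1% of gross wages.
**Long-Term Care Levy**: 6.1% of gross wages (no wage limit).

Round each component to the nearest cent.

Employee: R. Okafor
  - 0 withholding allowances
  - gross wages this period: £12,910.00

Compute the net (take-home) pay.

£8,308.40

State Income Tax: taxable = £12,910.00
  £577.50 + 24.98% × (£12,910.00 − £6,000.00) = £577.50 + 24.98% × £6,910.00 = £2,303.62
Social Insurance: 6.6% × £12,910.00 = £852.06
Pension Levy: 5.1% × £12,910.00 = £658.41
Long-Term Care Levy: 6.1% × £12,910.00 = £787.51
Total withheld: £2,303.62 + £852.06 + £658.41 + £787.51 = £4,601.60
Net pay: £12,910.00 − £4,601.60 = £8,308.40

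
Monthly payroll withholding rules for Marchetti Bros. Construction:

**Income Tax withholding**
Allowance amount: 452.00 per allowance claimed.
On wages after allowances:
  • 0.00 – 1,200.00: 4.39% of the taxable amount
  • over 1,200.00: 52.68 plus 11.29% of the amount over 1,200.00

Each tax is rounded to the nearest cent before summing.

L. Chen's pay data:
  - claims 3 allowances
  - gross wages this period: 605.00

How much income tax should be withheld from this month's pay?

0.00

Income Tax: taxable = 605.00 − 3×452.00 = -751.00
  Taxable ≤ 0 → 0.00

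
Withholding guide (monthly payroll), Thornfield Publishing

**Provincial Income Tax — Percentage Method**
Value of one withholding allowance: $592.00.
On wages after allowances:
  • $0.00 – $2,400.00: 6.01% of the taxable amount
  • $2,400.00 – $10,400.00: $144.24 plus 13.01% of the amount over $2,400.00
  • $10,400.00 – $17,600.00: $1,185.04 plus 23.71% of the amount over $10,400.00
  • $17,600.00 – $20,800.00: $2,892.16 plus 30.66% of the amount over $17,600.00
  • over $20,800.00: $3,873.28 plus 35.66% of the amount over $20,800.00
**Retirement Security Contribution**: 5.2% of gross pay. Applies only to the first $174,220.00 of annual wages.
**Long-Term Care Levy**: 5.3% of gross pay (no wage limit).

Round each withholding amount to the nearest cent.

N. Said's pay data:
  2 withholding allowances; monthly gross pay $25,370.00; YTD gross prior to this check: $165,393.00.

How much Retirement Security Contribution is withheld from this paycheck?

$459.00

Retirement Security Contribution: cap $174,220.00 − YTD $165,393.00 = $8,827.00 subject; 5.2% × $8,827.00 = $459.00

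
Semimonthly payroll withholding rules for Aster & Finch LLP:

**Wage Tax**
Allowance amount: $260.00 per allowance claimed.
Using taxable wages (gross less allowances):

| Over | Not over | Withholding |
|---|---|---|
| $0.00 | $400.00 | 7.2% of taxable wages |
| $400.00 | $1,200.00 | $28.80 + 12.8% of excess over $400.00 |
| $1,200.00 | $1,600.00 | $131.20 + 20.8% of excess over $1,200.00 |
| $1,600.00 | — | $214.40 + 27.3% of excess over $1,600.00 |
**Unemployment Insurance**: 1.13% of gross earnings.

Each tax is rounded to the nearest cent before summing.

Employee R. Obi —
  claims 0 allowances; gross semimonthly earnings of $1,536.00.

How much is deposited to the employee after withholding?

Wage Tax: taxable = $1,536.00
  $131.20 + 20.8% × ($1,536.00 − $1,200.00) = $131.20 + 20.8% × $336.00 = $201.09
Unemployment Insurance: 1.13% × $1,536.00 = $17.36
Total withheld: $201.09 + $17.36 = $218.45
Net pay: $1,536.00 − $218.45 = $1,317.55

$1,317.55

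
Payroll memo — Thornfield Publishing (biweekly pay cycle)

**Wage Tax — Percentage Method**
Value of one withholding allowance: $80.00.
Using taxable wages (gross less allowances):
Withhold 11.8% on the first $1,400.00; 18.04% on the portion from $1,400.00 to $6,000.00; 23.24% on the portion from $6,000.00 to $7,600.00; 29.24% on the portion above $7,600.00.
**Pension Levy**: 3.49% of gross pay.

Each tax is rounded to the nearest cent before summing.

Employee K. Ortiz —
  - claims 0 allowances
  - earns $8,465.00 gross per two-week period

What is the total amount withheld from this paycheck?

Wage Tax: taxable = $8,465.00
  $1,366.88 + 29.24% × ($8,465.00 − $7,600.00) = $1,366.88 + 29.24% × $865.00 = $1,619.81
Pension Levy: 3.49% × $8,465.00 = $295.43
Total: $1,619.81 + $295.43 = $1,915.24

$1,915.24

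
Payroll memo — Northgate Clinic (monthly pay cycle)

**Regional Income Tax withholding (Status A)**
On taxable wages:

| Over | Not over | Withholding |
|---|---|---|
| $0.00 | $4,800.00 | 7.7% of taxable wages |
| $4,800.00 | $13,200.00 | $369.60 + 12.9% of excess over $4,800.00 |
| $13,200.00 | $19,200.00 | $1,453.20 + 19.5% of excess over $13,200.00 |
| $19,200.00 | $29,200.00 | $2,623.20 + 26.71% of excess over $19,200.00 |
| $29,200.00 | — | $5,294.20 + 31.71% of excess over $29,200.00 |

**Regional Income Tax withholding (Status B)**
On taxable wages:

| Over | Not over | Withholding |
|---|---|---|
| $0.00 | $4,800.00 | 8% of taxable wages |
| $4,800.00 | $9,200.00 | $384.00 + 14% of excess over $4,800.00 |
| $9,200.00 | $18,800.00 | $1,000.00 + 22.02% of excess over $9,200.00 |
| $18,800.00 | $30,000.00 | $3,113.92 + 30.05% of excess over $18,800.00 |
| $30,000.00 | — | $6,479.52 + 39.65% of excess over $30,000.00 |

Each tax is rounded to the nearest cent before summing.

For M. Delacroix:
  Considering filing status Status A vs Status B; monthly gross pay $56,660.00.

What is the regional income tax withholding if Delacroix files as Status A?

Regional Income Tax (Status A): taxable = $56,660.00
  $5,294.20 + 31.71% × ($56,660.00 − $29,200.00) = $5,294.20 + 31.71% × $27,460.00 = $14,001.77

$14,001.77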